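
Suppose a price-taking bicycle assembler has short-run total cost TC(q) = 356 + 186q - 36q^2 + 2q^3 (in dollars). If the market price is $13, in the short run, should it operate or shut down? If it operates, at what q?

Strip out fixed cost: VC = 186q - 36q^2 + 2q^3. Then AVC = 186 - 36q + 2q^2 and MC = 186 - 72q + 6q^2.
AVC hits its minimum where MC = AVC, at q = 9, giving min AVC = 186 - 36·9 + 2·9^2 = $24.
With P < min AVC ($13 < $24), every unit sold adds to the loss.
The firm minimizes its loss by shutting down and losing only its fixed cost of $356.

Shut down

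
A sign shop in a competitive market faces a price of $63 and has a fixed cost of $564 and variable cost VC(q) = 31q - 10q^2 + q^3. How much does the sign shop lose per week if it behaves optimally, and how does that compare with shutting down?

Profit = -$180 at q = 8

AVC = 31 - 10q + q^2; min AVC = $6 at q = 5. Since P = $63 ≥ min AVC, the firm produces.
MC = 31 - 20q + 3q^2. Setting P = MC and taking the root on the rising branch gives q* = 8.
TR = 63·8 = 504. TC = 564 + 120 = 684. Profit = 504 − 684 = -$180.
By producing, the firm covers all variable cost plus $384 of fixed cost; shutting down would lose the full $564.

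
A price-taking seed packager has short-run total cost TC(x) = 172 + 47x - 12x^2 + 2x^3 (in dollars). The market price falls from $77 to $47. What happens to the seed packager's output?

MC = 47 - 24x + 6x^2; the shutdown threshold is min AVC = $29 (at x = 3).
With P = $77 above the shutdown price, P = MC gives x = 5.
At P = $47 ≥ min AVC, set P = MC: x = 4. The firm stays open but cuts output.

Output falls from 5 to 4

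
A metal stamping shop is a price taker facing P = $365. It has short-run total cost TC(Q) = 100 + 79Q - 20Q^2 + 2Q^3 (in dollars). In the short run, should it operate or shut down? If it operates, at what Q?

From TC, MC = TC'(Q) = 79 - 40Q + 6Q^2 and AVC = VC/Q = 79 - 20Q + 2Q^2.
The AVC parabola has its vertex at Q = 20/4 = 5, where AVC = 79 - 20·5 + 2·5^2 = $29.
Because $365 ≥ $29, revenue can cover variable cost; the firm operates.
P = MC gives -286 - 40Q + 6Q^2 = 0, with roots -13/3 and 11. Take the larger (rising MC): Q* = 11.
Check: AVC at Q = 11 is $101 ≤ P, so revenue covers variable cost.
Profit = P·Q − TC = 365·11 − 1211 = $2804.

Produce at Q = 11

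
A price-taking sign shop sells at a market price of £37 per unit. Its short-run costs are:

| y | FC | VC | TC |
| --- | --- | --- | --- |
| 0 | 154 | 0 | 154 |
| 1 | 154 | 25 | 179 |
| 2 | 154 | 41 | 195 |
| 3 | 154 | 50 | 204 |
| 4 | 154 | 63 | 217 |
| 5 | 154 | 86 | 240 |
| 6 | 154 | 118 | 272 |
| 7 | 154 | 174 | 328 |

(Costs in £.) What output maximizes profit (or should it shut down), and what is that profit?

y = 6; profit = -£50

Compute π = P·y − TC at each output: y=0: -154; y=1: -142; y=2: -121; y=3: -93; y=4: -69; y=5: -55; y=6: -50; y=7: -69.
Profit is maximized at y = 6. AVC there is 118/6 = £19.67 ≤ P, so producing beats shutting down (which would give -£154).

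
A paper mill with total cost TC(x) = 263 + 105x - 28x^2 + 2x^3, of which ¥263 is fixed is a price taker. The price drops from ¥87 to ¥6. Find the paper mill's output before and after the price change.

MC = 105 - 56x + 6x^2; the shutdown threshold is min AVC = ¥7 (at x = 7).
With P = ¥87 above the shutdown price, P = MC gives x = 9.
At P = ¥6 < min AVC = ¥7, price no longer covers variable cost at any output, so the firm shuts down: x = 0.

Output falls from 9 to 0 (the firm shuts down)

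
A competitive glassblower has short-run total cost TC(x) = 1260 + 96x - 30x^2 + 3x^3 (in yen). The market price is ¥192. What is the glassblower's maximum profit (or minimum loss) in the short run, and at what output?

AVC = 96 - 30x + 3x^2 has its minimum ¥21 at x = 5; price ¥192 clears that bar, so the firm operates.
MC = 96 - 60x + 9x^2. Setting P = MC and taking the root on the rising branch gives x* = 8.
TR = 192·8 = 1536. TC = 1260 + 384 = 1644. Profit = 1536 − 1644 = -¥108.
Shutting down would mean losing the fixed cost of ¥1260, so operating at a loss of ¥108 is better by ¥1152.

Profit = -¥108 at x = 8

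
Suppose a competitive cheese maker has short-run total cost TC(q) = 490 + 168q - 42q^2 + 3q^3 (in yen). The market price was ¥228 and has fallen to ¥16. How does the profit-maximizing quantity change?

MC = 168 - 84q + 9q^2; the shutdown threshold is min AVC = ¥21 (at q = 7).
At P = ¥228 ≥ min AVC, set P = MC on the rising branch: q = 10.
At P = ¥16 < min AVC = ¥21, price no longer covers variable cost at any output, so the firm shuts down: q = 0.

Output falls from 10 to 0 (the firm shuts down)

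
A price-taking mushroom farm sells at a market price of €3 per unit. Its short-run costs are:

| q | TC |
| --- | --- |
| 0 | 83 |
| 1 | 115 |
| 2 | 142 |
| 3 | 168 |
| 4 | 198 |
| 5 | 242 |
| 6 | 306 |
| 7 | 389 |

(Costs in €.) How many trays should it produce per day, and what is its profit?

q = 0 (shut down); profit = -€83

Profit at each row (π = 3q − TC): q=0: -83; q=1: -112; q=2: -136; q=3: -159; q=4: -186; q=5: -227; q=6: -288; q=7: -368.
Profit is highest at q = 0. Equivalently, the lowest AVC in the table is 85/3 ≈ €28.33 at q = 3, and P = €3 falls below it — price never covers variable cost, so the firm shuts down and loses only its fixed cost.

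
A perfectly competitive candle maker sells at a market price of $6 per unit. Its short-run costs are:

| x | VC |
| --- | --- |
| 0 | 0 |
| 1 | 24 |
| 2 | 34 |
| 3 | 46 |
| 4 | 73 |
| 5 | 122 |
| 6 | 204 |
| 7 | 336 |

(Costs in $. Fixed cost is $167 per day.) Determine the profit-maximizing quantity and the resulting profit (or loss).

x = 0 (shut down); profit = -$167

Compute π = P·x − TC at each output: x=0: -167; x=1: -185; x=2: -189; x=3: -195; x=4: -216; x=5: -259; x=6: -335; x=7: -461.
Profit is highest at x = 0. Equivalently, the lowest AVC in the table is 46/3 ≈ $15.33 at x = 3, and P = $6 falls below it — price never covers variable cost, so the firm shuts down and loses only its fixed cost.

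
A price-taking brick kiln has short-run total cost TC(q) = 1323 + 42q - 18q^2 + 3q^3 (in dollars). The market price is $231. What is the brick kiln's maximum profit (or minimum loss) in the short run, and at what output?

AVC = 42 - 18q + 3q^2 has its minimum $15 at q = 3; price $231 clears that bar, so the firm operates.
MC = 42 - 36q + 9q^2. Setting P = MC and taking the root on the rising branch gives q* = 7.
TR = 231·7 = 1617. TC = 1323 + 441 = 1764. Profit = 1617 − 1764 = -$147.
Shutting down would mean losing the fixed cost of $1323, so operating at a loss of $147 is better by $1176.

Profit = -$147 at q = 7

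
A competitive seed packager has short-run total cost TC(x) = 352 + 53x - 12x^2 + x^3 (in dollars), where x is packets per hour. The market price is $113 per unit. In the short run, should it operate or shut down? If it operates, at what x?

Variable cost is VC = 53x - 12x^2 + x^3, so AVC = VC/x = 53 - 12x + x^2 and MC = dTC/dx = 53 - 24x + 3x^2.
The AVC parabola has its vertex at x = 12/2 = 6, where AVC = 53 - 12·6 + 6^2 = $17.
Because $113 ≥ $17, revenue can cover variable cost; the firm operates.
P = MC gives -60 - 24x + 3x^2 = 0, with roots -2 and 10. Take the larger (rising MC): x* = 10.
Check: AVC at x = 10 is $33 ≤ P, so revenue covers variable cost.
Profit = P·x − TC = 113·10 − 682 = $448.

Produce at x = 10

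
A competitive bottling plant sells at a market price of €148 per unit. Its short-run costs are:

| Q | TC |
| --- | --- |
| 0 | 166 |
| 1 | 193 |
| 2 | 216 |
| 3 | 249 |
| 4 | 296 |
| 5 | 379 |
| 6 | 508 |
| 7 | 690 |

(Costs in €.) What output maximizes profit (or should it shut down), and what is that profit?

Tabulate TR − TC: Q=0: -166; Q=1: -45; Q=2: 80; Q=3: 195; Q=4: 296; Q=5: 361; Q=6: 380; Q=7: 346.
Profit is maximized at Q = 6. AVC there is 342/6 = €57 ≤ P, so producing beats shutting down (which would give -€166).

Q = 6; profit = €380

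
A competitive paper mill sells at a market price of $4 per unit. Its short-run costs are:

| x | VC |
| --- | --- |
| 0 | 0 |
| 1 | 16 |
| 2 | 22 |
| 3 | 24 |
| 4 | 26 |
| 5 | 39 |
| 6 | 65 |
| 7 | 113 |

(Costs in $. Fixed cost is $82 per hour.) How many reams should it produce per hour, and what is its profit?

x = 0 (shut down); profit = -$82

Tabulate TR − TC: x=0: -82; x=1: -94; x=2: -96; x=3: -94; x=4: -92; x=5: -101; x=6: -123; x=7: -167.
Profit is highest at x = 0. Equivalently, the lowest AVC in the table is 26/4 ≈ $6.50 at x = 4, and P = $4 falls below it — price never covers variable cost, so the firm shuts down and loses only its fixed cost.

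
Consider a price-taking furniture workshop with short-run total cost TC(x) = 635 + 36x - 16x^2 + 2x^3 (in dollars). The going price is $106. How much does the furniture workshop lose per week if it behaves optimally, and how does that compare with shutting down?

AVC = 36 - 16x + 2x^2; min AVC = $4 at x = 4. Since P = $106 ≥ min AVC, the firm produces.
With MC = 36 - 32x + 6x^2, P = MC on the upward-sloping part at x* = 7.
TR = 106·7 = 742. TC = 635 + 154 = 789. Profit = 742 − 789 = -$47.
Shutting down would mean losing the fixed cost of $635, so operating at a loss of $47 is better by $588.

Profit = -$47 at x = 7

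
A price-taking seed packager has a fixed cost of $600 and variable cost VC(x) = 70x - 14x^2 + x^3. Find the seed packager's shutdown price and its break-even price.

Shutdown price = $21; break-even price = $90

AVC = 70 - 14x + x^2; minimized at x = 7, giving min AVC = $21. That is the shutdown price.
ATC = 600/x + 70 - 14x + x^2. Setting dATC/dx = −600/x^2 − 14 + 2x = 0 gives x = 10 (since 2·10^3 − 14·10^2 = 600).
min ATC = 600/10 + 70 − 14·10 + 10^2 = $90. That is the break-even price.
For $21 ≤ P < $90 the firm produces at a loss; below $21 it shuts down.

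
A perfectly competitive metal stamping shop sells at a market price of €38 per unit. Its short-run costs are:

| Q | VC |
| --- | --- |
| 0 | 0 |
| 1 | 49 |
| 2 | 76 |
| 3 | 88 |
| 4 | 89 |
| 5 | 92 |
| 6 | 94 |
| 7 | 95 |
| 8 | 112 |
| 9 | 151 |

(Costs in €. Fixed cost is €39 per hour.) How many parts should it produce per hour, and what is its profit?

Compute π = P·Q − TC at each output: Q=0: -39; Q=1: -50; Q=2: -39; Q=3: -13; Q=4: 24; Q=5: 59; Q=6: 95; Q=7: 132; Q=8: 153; Q=9: 152.
Profit is maximized at Q = 8. AVC there is 112/8 = €14 ≤ P, so producing beats shutting down (which would give -€39).

Q = 8; profit = €153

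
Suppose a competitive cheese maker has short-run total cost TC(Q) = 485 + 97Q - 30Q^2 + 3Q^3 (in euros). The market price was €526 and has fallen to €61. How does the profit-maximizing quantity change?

MC = 97 - 60Q + 9Q^2; the shutdown threshold is min AVC = €22 (at Q = 5).
With P = €526 above the shutdown price, P = MC gives Q = 11.
At P = €61 ≥ min AVC, set P = MC: Q = 6. The firm stays open but cuts output.

Output falls from 11 to 6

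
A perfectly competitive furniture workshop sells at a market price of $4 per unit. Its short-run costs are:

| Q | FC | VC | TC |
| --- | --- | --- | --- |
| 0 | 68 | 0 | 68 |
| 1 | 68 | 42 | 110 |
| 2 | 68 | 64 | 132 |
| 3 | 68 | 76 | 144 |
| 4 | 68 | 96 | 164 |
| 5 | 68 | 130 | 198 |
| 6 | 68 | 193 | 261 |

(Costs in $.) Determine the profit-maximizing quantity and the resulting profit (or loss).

Compute π = P·Q − TC at each output: Q=0: -68; Q=1: -106; Q=2: -124; Q=3: -132; Q=4: -148; Q=5: -178; Q=6: -237.
Profit is highest at Q = 0. Equivalently, the lowest AVC in the table is 96/4 ≈ $24 at Q = 4, and P = $4 falls below it — price never covers variable cost, so the firm shuts down and loses only its fixed cost.

Q = 0 (shut down); profit = -$68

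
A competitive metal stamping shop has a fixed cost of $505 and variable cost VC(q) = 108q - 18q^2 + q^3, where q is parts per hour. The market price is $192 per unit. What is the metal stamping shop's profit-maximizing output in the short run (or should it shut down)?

Produce at q = 14

Strip out fixed cost: VC = 108q - 18q^2 + q^3. Then AVC = 108 - 18q + q^2 and MC = 108 - 36q + 3q^2.
The AVC parabola has its vertex at q = 18/2 = 9, where AVC = 108 - 18·9 + 9^2 = $27.
Because $192 ≥ $27, revenue can cover variable cost; the firm operates.
P = MC gives -84 - 36q + 3q^2 = 0, with roots -2 and 14. Take the larger (rising MC): q* = 14.
Check: AVC at q = 14 is $52 ≤ P, so revenue covers variable cost.
Profit = P·q − TC = 192·14 − 1233 = $1455.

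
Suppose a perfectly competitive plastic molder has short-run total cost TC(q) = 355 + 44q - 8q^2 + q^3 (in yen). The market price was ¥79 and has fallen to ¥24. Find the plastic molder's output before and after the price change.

AVC = 44 - 8q + q^2, minimized at q = 4 where min AVC = ¥28. MC = 44 - 16q + 3q^2.
At P = ¥79 ≥ min AVC, set P = MC on the rising branch: q = 7.
At P = ¥24 < min AVC = ¥28, price no longer covers variable cost at any output, so the firm shuts down: q = 0.

Output falls from 7 to 0 (the firm shuts down)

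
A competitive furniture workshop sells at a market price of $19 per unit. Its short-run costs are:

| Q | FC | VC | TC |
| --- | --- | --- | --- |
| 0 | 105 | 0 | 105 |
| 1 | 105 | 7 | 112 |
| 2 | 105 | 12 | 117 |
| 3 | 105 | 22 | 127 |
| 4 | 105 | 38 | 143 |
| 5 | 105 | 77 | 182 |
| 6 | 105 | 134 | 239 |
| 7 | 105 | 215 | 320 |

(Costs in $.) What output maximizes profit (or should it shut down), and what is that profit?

Profit at each row (π = 19Q − TC): Q=0: -105; Q=1: -93; Q=2: -79; Q=3: -70; Q=4: -67; Q=5: -87; Q=6: -125; Q=7: -187.
Profit is maximized at Q = 4. AVC there is 38/4 = $9.50 ≤ P, so producing beats shutting down (which would give -$105).

Q = 4; profit = -$67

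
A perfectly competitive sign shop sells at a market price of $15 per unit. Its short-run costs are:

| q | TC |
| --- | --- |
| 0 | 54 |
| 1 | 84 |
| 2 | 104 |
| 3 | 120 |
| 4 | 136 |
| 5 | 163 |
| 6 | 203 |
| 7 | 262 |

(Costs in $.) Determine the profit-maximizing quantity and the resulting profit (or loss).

Compute π = P·q − TC at each output: q=0: -54; q=1: -69; q=2: -74; q=3: -75; q=4: -76; q=5: -88; q=6: -113; q=7: -157.
Profit is highest at q = 0. Equivalently, the lowest AVC in the table is 82/4 ≈ $20.50 at q = 4, and P = $15 falls below it — price never covers variable cost, so the firm shuts down and loses only its fixed cost.

q = 0 (shut down); profit = -$54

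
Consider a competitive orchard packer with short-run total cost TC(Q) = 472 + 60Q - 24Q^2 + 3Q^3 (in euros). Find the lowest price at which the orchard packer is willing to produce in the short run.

€12 per unit

The firm shuts down when price falls below the minimum of average variable cost. AVC = VC/Q = 60 - 24Q + 3Q^2.
At the minimum of AVC, MC = AVC. MC = 60 - 48Q + 9Q^2; setting MC = AVC gives 6Q^2 - 24Q = 0, so Q = 4. min AVC = 12.
For P < €12 the firm produces nothing.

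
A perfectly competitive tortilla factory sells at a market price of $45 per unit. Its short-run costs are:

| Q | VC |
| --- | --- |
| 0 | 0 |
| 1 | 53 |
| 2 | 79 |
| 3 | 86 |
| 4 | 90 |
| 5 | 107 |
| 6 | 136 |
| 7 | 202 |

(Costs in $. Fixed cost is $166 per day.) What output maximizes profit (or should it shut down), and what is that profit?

Q = 6; profit = -$32

Profit at each row (π = 45Q − TC): Q=0: -166; Q=1: -174; Q=2: -155; Q=3: -117; Q=4: -76; Q=5: -48; Q=6: -32; Q=7: -53.
Profit is maximized at Q = 6. AVC there is 136/6 = $22.67 ≤ P, so producing beats shutting down (which would give -$166).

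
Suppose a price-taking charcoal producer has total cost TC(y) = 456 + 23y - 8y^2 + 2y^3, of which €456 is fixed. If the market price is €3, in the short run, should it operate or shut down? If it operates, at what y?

Shut down

Variable cost is VC = 23y - 8y^2 + 2y^3, so AVC = VC/y = 23 - 8y + 2y^2 and MC = dTC/dy = 23 - 16y + 6y^2.
AVC hits its minimum where MC = AVC, at y = 2, giving min AVC = 23 - 8·2 + 2·2^2 = €15.
P = €3 lies below min AVC = €15; no output level covers variable cost.
The firm minimizes its loss by shutting down and losing only its fixed cost of €456.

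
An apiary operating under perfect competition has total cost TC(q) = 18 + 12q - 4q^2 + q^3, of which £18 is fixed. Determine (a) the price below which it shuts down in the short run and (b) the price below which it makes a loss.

AVC = 12 - 4q + q^2; minimized at q = 2, giving min AVC = £8. That is the shutdown price.
ATC = 18/q + 12 - 4q + q^2. Setting dATC/dq = −18/q^2 − 4 + 2q = 0 gives q = 3 (since 2·3^3 − 4·3^2 = 18).
min ATC = 18/3 + 12 − 4·3 + 3^2 = £15. That is the break-even price.
Between these two prices the firm operates at a loss; above £15 it earns a profit.

Shutdown price = £8; break-even price = £15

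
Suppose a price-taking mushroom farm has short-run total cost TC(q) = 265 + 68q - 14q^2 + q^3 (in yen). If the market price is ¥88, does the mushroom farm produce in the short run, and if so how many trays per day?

Strip out fixed cost: VC = 68q - 14q^2 + q^3. Then AVC = 68 - 14q + q^2 and MC = 68 - 28q + 3q^2.
AVC hits its minimum where MC = AVC, at q = 7, giving min AVC = 68 - 14·7 + 7^2 = ¥19.
Because ¥88 ≥ ¥19, revenue can cover variable cost; the firm operates.
Solving P = MC: -20 - 28q + 3q^2 = 0 ⇒ q = -2/3 or 10. On the upward-sloping branch, q* = 10.
Check: AVC at q = 10 is ¥28 ≤ P, so revenue covers variable cost.
Profit = P·q − TC = 88·10 − 545 = ¥335.

Produce at q = 10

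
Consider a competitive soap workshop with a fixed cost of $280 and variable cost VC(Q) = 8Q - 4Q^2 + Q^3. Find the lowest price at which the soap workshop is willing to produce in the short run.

$4 per unit

The shutdown price is the minimum of AVC. VC = 8Q - 4Q^2 + Q^3, so AVC = 8 - 4Q + Q^2.
At the minimum of AVC, MC = AVC. MC = 8 - 8Q + 3Q^2; setting MC = AVC gives 2Q^2 - 4Q = 0, so Q = 2. min AVC = 4.
For P < $4 the firm produces nothing.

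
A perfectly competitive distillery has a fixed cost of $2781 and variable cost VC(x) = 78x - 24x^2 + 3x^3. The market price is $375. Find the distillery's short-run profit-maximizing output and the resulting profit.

Profit = -$351 at x = 9

AVC = 78 - 24x + 3x^2 has its minimum $30 at x = 4; price $375 clears that bar, so the firm operates.
With MC = 78 - 48x + 9x^2, P = MC on the upward-sloping part at x* = 9.
TR = 375·9 = 3375. TC = 2781 + 945 = 3726. Profit = 3375 − 3726 = -$351.
That loss of $351 beats the $2781 the firm would lose by shutting down; producing recovers $2430 of fixed cost.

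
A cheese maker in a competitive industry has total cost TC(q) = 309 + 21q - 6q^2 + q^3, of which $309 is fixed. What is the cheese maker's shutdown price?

The firm shuts down when price falls below the minimum of average variable cost. AVC = VC/q = 21 - 6q + q^2.
At the minimum of AVC, MC = AVC. MC = 21 - 12q + 3q^2; setting MC = AVC gives 2q^2 - 6q = 0, so q = 3. min AVC = 12.
So the shutdown price is $12.

$12 per unit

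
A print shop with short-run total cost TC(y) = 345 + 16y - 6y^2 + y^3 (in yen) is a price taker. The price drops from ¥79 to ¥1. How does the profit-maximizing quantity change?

AVC = 16 - 6y + y^2, minimized at y = 3 where min AVC = ¥7. MC = 16 - 12y + 3y^2.
At P = ¥79 ≥ min AVC, set P = MC on the rising branch: y = 7.
At P = ¥1 < min AVC = ¥7, price no longer covers variable cost at any output, so the firm shuts down: y = 0.

Output falls from 7 to 0 (the firm shuts down)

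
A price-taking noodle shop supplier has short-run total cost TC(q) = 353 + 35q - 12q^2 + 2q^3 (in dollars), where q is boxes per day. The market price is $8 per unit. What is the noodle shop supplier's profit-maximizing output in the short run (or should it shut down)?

Variable cost is VC = 35q - 12q^2 + 2q^3, so AVC = VC/q = 35 - 12q + 2q^2 and MC = dTC/dq = 35 - 24q + 6q^2.
AVC is minimized where dAVC/dq = -12 + 4q = 0, at q = 3; min AVC = 35 - 12·3 + 2·3^2 = $17.
P = $8 lies below min AVC = $17; no output level covers variable cost.
Best response: produce nothing and absorb the $353 fixed cost.

Shut down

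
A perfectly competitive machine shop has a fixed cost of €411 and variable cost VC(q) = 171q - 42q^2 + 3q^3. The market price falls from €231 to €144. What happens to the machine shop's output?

AVC = 171 - 42q + 3q^2, minimized at q = 7 where min AVC = €24. MC = 171 - 84q + 9q^2.
With P = €231 above the shutdown price, P = MC gives q = 10.
At P = €144 ≥ min AVC, set P = MC: q = 9. The firm stays open but cuts output.

Output falls from 10 to 9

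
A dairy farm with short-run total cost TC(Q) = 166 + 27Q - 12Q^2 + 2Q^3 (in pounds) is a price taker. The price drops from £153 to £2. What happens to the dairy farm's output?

Output falls from 7 to 0 (the firm shuts down)

AVC = 27 - 12Q + 2Q^2, minimized at Q = 3 where min AVC = £9. MC = 27 - 24Q + 6Q^2.
At P = £153 ≥ min AVC, set P = MC on the rising branch: Q = 7.
At P = £2 < min AVC = £9, price no longer covers variable cost at any output, so the firm shuts down: Q = 0.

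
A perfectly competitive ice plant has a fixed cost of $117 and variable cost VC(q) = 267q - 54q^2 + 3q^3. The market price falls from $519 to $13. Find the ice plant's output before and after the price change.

Output falls from 14 to 0 (the firm shuts down)

AVC = 267 - 54q + 3q^2, minimized at q = 9 where min AVC = $24. MC = 267 - 108q + 9q^2.
With P = $519 above the shutdown price, P = MC gives q = 14.
At P = $13 < min AVC = $24, price no longer covers variable cost at any output, so the firm shuts down: q = 0.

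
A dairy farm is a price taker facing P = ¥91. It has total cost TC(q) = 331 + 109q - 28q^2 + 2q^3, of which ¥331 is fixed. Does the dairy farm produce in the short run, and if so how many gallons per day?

Produce at q = 9

Variable cost is VC = 109q - 28q^2 + 2q^3, so AVC = VC/q = 109 - 28q + 2q^2 and MC = dTC/dq = 109 - 56q + 6q^2.
The AVC parabola has its vertex at q = 28/4 = 7, where AVC = 109 - 28·7 + 2·7^2 = ¥11.
Because ¥91 ≥ ¥11, revenue can cover variable cost; the firm operates.
P = MC gives 18 - 56q + 6q^2 = 0, with roots 1/3 and 9. Take the larger (rising MC): q* = 9.
Check: AVC at q = 9 is ¥19 ≤ P, so revenue covers variable cost.
Profit = P·q − TC = 91·9 − 502 = ¥317.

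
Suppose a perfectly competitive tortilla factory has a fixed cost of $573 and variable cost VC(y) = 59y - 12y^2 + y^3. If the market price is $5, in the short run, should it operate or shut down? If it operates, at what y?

From TC, MC = TC'(y) = 59 - 24y + 3y^2 and AVC = VC/y = 59 - 12y + y^2.
AVC hits its minimum where MC = AVC, at y = 6, giving min AVC = 59 - 12·6 + 6^2 = $23.
P = $5 lies below min AVC = $23; no output level covers variable cost.
Shutting down limits the loss to fixed cost, $573.

Shut down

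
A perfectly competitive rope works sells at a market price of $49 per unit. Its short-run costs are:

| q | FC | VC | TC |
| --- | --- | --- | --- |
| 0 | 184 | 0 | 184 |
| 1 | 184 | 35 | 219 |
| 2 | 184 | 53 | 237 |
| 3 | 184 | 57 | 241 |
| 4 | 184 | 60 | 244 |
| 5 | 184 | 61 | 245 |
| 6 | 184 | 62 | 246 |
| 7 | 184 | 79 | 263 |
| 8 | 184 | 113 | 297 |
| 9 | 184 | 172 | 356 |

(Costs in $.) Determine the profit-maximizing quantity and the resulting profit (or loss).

Tabulate TR − TC: q=0: -184; q=1: -170; q=2: -139; q=3: -94; q=4: -48; q=5: 0; q=6: 48; q=7: 80; q=8: 95; q=9: 85.
Profit is maximized at q = 8. AVC there is 113/8 = $14.12 ≤ P, so producing beats shutting down (which would give -$184).

q = 8; profit = $95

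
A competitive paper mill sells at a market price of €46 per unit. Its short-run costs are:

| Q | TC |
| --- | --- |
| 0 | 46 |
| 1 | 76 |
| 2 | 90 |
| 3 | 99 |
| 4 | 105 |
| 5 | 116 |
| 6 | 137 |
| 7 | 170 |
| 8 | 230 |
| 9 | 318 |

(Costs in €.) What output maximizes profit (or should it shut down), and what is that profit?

Compute π = P·Q − TC at each output: Q=0: -46; Q=1: -30; Q=2: 2; Q=3: 39; Q=4: 79; Q=5: 114; Q=6: 139; Q=7: 152; Q=8: 138; Q=9: 96.
Profit is maximized at Q = 7. AVC there is 124/7 = €17.71 ≤ P, so producing beats shutting down (which would give -€46).

Q = 7; profit = €152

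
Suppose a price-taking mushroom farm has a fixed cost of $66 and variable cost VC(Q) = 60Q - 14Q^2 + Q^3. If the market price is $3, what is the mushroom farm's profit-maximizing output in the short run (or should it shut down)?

Strip out fixed cost: VC = 60Q - 14Q^2 + Q^3. Then AVC = 60 - 14Q + Q^2 and MC = 60 - 28Q + 3Q^2.
The AVC parabola has its vertex at Q = 14/2 = 7, where AVC = 60 - 14·7 + 7^2 = $11.
With P < min AVC ($3 < $11), every unit sold adds to the loss.
Best response: produce nothing and absorb the $66 fixed cost.

Shut down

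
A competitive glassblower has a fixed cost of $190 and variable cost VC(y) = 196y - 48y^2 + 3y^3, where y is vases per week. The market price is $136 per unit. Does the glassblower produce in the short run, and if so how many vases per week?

From TC, MC = TC'(y) = 196 - 96y + 9y^2 and AVC = VC/y = 196 - 48y + 3y^2.
The AVC parabola has its vertex at y = 48/6 = 8, where AVC = 196 - 48·8 + 3·8^2 = $4.
Because $136 ≥ $4, revenue can cover variable cost; the firm operates.
Solving P = MC: 60 - 96y + 9y^2 = 0 ⇒ y = 2/3 or 10. On the upward-sloping branch, y* = 10.
Check: AVC at y = 10 is $16 ≤ P, so revenue covers variable cost.
Profit = P·y − TC = 136·10 − 350 = $1010.

Produce at y = 10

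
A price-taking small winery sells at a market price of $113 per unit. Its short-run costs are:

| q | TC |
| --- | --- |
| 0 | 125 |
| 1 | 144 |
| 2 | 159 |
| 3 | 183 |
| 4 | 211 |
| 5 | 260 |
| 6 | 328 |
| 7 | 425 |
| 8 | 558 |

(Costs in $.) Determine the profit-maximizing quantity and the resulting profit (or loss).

Profit at each row (π = 113q − TC): q=0: -125; q=1: -31; q=2: 67; q=3: 156; q=4: 241; q=5: 305; q=6: 350; q=7: 366; q=8: 346.
Profit is maximized at q = 7. AVC there is 300/7 = $42.86 ≤ P, so producing beats shutting down (which would give -$125).

q = 7; profit = $366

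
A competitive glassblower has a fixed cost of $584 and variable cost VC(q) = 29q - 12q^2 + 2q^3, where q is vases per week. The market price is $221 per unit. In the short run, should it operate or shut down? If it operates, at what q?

Produce at q = 8

From TC, MC = TC'(q) = 29 - 24q + 6q^2 and AVC = VC/q = 29 - 12q + 2q^2.
AVC is minimized where dAVC/dq = -12 + 4q = 0, at q = 3; min AVC = 29 - 12·3 + 2·3^2 = $11.
Because $221 ≥ $11, revenue can cover variable cost; the firm operates.
Solving P = MC: -192 - 24q + 6q^2 = 0 ⇒ q = -4 or 8. On the upward-sloping branch, q* = 8.
Check: AVC at q = 8 is $61 ≤ P, so revenue covers variable cost.
Profit = P·q − TC = 221·8 − 1072 = $696.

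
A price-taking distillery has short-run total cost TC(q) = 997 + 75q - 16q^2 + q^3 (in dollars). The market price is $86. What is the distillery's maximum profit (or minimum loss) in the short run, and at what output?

AVC = 75 - 16q + q^2 has its minimum $11 at q = 8; price $86 clears that bar, so the firm operates.
With MC = 75 - 32q + 3q^2, P = MC on the upward-sloping part at q* = 11.
TR = 86·11 = 946. TC = 997 + 220 = 1217. Profit = 946 − 1217 = -$271.
By producing, the firm covers all variable cost plus $726 of fixed cost; shutting down would lose the full $997.

Profit = -$271 at q = 11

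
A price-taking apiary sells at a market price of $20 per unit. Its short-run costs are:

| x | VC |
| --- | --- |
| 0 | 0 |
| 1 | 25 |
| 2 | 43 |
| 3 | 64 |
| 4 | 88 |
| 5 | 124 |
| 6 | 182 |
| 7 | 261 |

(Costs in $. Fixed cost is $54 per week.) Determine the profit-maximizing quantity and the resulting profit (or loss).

x = 0 (shut down); profit = -$54

Tabulate TR − TC: x=0: -54; x=1: -59; x=2: -57; x=3: -58; x=4: -62; x=5: -78; x=6: -116; x=7: -175.
Profit is highest at x = 0. Equivalently, the lowest AVC in the table is 64/3 ≈ $21.33 at x = 3, and P = $20 falls below it — price never covers variable cost, so the firm shuts down and loses only its fixed cost.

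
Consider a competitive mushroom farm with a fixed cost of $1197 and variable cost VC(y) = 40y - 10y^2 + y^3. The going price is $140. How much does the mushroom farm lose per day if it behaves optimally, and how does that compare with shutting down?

AVC = 40 - 10y + y^2; min AVC = $15 at y = 5. Since P = $140 ≥ min AVC, the firm produces.
MC = 40 - 20y + 3y^2. Setting P = MC and taking the root on the rising branch gives y* = 10.
TR = 140·10 = 1400. TC = 1197 + 400 = 1597. Profit = 1400 − 1597 = -$197.
That loss of $197 beats the $1197 the firm would lose by shutting down; producing recovers $1000 of fixed cost.

Profit = -$197 at y = 10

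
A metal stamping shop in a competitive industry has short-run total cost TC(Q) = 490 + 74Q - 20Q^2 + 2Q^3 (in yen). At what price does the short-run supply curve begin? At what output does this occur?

Short-run supply begins at min AVC. From VC = 74Q - 20Q^2 + 2Q^3, AVC = 74 - 20Q + 2Q^2.
At the minimum of AVC, MC = AVC. MC = 74 - 40Q + 6Q^2; setting MC = AVC gives 4Q^2 - 20Q = 0, so Q = 5. min AVC = 24.
The firm shuts down for any P below ¥24.

¥24 per unit, at Q = 5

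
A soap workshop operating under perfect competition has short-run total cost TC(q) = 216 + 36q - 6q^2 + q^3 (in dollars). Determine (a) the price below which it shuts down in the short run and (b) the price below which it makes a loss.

AVC = 36 - 6q + q^2; minimized at q = 3, giving min AVC = $27. That is the shutdown price.
ATC = 216/q + 36 - 6q + q^2. Setting dATC/dq = −216/q^2 − 6 + 2q = 0 gives q = 6 (since 2·6^3 − 6·6^2 = 216).
min ATC = 216/6 + 36 − 6·6 + 6^2 = $72. That is the break-even price.
Between these two prices the firm operates at a loss; above $72 it earns a profit.

Shutdown price = $27; break-even price = $72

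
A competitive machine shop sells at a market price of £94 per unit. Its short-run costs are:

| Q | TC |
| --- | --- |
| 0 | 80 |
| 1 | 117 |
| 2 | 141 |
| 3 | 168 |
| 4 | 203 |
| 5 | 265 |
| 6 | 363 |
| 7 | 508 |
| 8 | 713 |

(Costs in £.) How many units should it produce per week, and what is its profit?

Q = 5; profit = £205

Compute π = P·Q − TC at each output: Q=0: -80; Q=1: -23; Q=2: 47; Q=3: 114; Q=4: 173; Q=5: 205; Q=6: 201; Q=7: 150; Q=8: 39.
Profit is maximized at Q = 5. AVC there is 185/5 = £37 ≤ P, so producing beats shutting down (which would give -£80).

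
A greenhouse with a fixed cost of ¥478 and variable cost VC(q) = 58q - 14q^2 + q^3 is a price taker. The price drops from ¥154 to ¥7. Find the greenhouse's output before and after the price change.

MC = 58 - 28q + 3q^2; the shutdown threshold is min AVC = ¥9 (at q = 7).
At P = ¥154 ≥ min AVC, set P = MC on the rising branch: q = 12.
At P = ¥7 < min AVC = ¥9, price no longer covers variable cost at any output, so the firm shuts down: q = 0.

Output falls from 12 to 0 (the firm shuts down)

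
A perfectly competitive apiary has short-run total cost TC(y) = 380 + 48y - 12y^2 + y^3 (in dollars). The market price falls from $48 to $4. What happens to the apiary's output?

AVC = 48 - 12y + y^2, minimized at y = 6 where min AVC = $12. MC = 48 - 24y + 3y^2.
With P = $48 above the shutdown price, P = MC gives y = 8.
At P = $4 < min AVC = $12, price no longer covers variable cost at any output, so the firm shuts down: y = 0.

Output falls from 8 to 0 (the firm shuts down)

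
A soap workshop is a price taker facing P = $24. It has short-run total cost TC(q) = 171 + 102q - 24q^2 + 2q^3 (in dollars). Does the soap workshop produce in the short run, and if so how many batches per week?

Shut down

Strip out fixed cost: VC = 102q - 24q^2 + 2q^3. Then AVC = 102 - 24q + 2q^2 and MC = 102 - 48q + 6q^2.
The AVC parabola has its vertex at q = 24/4 = 6, where AVC = 102 - 24·6 + 2·6^2 = $30.
With P < min AVC ($24 < $30), every unit sold adds to the loss.
The firm minimizes its loss by shutting down and losing only its fixed cost of $171.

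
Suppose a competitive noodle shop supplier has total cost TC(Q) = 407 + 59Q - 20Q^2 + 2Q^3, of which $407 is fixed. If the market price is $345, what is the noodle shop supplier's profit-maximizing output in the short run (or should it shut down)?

From TC, MC = TC'(Q) = 59 - 40Q + 6Q^2 and AVC = VC/Q = 59 - 20Q + 2Q^2.
The AVC parabola has its vertex at Q = 20/4 = 5, where AVC = 59 - 20·5 + 2·5^2 = $9.
Since P = $345 ≥ min AVC = $9, price covers variable cost and the firm should produce.
P = MC gives -286 - 40Q + 6Q^2 = 0, with roots -13/3 and 11. Take the larger (rising MC): Q* = 11.
Check: AVC at Q = 11 is $81 ≤ P, so revenue covers variable cost.
Profit = P·Q − TC = 345·11 − 1298 = $2497.

Produce at Q = 11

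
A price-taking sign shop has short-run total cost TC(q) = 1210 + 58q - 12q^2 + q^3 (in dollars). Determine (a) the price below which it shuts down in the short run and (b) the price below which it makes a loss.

Shutdown price = $22; break-even price = $157

AVC = 58 - 12q + q^2; minimized at q = 6, giving min AVC = $22. That is the shutdown price.
ATC = 1210/q + 58 - 12q + q^2. Setting dATC/dq = −1210/q^2 − 12 + 2q = 0 gives q = 11 (since 2·11^3 − 12·11^2 = 1210).
min ATC = 1210/11 + 58 − 12·11 + 11^2 = $157. That is the break-even price.
Between these two prices the firm operates at a loss; above $157 it earns a profit.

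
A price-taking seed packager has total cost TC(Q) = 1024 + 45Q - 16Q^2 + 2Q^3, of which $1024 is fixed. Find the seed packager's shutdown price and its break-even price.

Shutdown price = $13; break-even price = $173

AVC = 45 - 16Q + 2Q^2; minimized at Q = 4, giving min AVC = $13. That is the shutdown price.
ATC = 1024/Q + 45 - 16Q + 2Q^2. Setting dATC/dQ = −1024/Q^2 − 16 + 4Q = 0 gives Q = 8 (since 4·8^3 − 16·8^2 = 1024).
min ATC = 1024/8 + 45 − 16·8 + 2·8^2 = $173. That is the break-even price.
For $13 ≤ P < $173 the firm produces at a loss; below $13 it shuts down.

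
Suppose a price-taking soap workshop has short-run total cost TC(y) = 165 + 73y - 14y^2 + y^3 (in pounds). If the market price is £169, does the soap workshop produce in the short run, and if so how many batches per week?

Strip out fixed cost: VC = 73y - 14y^2 + y^3. Then AVC = 73 - 14y + y^2 and MC = 73 - 28y + 3y^2.
AVC hits its minimum where MC = AVC, at y = 7, giving min AVC = 73 - 14·7 + 7^2 = £24.
P = £169 exceeds min AVC = £24, so the firm stays open.
P = MC gives -96 - 28y + 3y^2 = 0, with roots -8/3 and 12. Take the larger (rising MC): y* = 12.
Check: AVC at y = 12 is £49 ≤ P, so revenue covers variable cost.
Profit = P·y − TC = 169·12 − 753 = £1275.

Produce at y = 12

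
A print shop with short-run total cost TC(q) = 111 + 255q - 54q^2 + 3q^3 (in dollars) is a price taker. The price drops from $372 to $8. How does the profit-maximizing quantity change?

Output falls from 13 to 0 (the firm shuts down)

MC = 255 - 108q + 9q^2; the shutdown threshold is min AVC = $12 (at q = 9).
With P = $372 above the shutdown price, P = MC gives q = 13.
At P = $8 < min AVC = $12, price no longer covers variable cost at any output, so the firm shuts down: q = 0.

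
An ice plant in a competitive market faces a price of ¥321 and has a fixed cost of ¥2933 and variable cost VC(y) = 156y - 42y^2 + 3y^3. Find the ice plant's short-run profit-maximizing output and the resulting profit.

AVC = 156 - 42y + 3y^2; min AVC = ¥9 at y = 7. Since P = ¥321 ≥ min AVC, the firm produces.
MC = 156 - 84y + 9y^2. Setting P = MC and taking the root on the rising branch gives y* = 11.
TR = 321·11 = 3531. TC = 2933 + 627 = 3560. Profit = 3531 − 3560 = -¥29.
By producing, the firm covers all variable cost plus ¥2904 of fixed cost; shutting down would lose the full ¥2933.

Profit = -¥29 at y = 11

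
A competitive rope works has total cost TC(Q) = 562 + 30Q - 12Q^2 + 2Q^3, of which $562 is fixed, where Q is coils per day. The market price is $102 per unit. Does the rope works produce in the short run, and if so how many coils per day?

Variable cost is VC = 30Q - 12Q^2 + 2Q^3, so AVC = VC/Q = 30 - 12Q + 2Q^2 and MC = dTC/dQ = 30 - 24Q + 6Q^2.
AVC hits its minimum where MC = AVC, at Q = 3, giving min AVC = 30 - 12·3 + 2·3^2 = $12.
Because $102 ≥ $12, revenue can cover variable cost; the firm operates.
Set P = MC: 102 = 30 - 24Q + 6Q^2 → -72 - 24Q + 6Q^2 = 0. The roots are Q = -2 and Q = 6; the profit-maximizing output is on the rising part of MC, so Q* = 6.
Check: AVC at Q = 6 is $30 ≤ P, so revenue covers variable cost.
Profit = P·Q − TC = 102·6 − 742 = -$130, a loss, but smaller than the $562 fixed cost the firm would lose by shutting down.

Produce at Q = 6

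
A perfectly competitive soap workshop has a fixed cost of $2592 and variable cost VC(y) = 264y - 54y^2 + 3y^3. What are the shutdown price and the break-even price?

Shutdown price = $21; break-even price = $264

AVC = 264 - 54y + 3y^2; minimized at y = 9, giving min AVC = $21. That is the shutdown price.
ATC = 2592/y + 264 - 54y + 3y^2. Setting dATC/dy = −2592/y^2 − 54 + 6y = 0 gives y = 12 (since 6·12^3 − 54·12^2 = 2592).
min ATC = 2592/12 + 264 − 54·12 + 3·12^2 = $264. That is the break-even price.
Between these two prices the firm operates at a loss; above $264 it earns a profit.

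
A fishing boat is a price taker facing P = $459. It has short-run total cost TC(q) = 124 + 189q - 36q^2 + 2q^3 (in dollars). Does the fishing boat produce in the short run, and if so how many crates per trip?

Produce at q = 15

Variable cost is VC = 189q - 36q^2 + 2q^3, so AVC = VC/q = 189 - 36q + 2q^2 and MC = dTC/dq = 189 - 72q + 6q^2.
The AVC parabola has its vertex at q = 36/4 = 9, where AVC = 189 - 36·9 + 2·9^2 = $27.
Since P = $459 ≥ min AVC = $27, price covers variable cost and the firm should produce.
P = MC gives -270 - 72q + 6q^2 = 0, with roots -3 and 15. Take the larger (rising MC): q* = 15.
Check: AVC at q = 15 is $99 ≤ P, so revenue covers variable cost.
Profit = P·q − TC = 459·15 − 1609 = $5276.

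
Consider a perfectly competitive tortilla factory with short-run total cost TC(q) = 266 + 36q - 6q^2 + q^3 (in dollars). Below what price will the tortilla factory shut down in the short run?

The shutdown price is the minimum of AVC. VC = 36q - 6q^2 + q^3, so AVC = 36 - 6q + q^2.
At the minimum of AVC, MC = AVC. MC = 36 - 12q + 3q^2; setting MC = AVC gives 2q^2 - 6q = 0, so q = 3. min AVC = 27.
The firm shuts down for any P below $27.

$27 per unit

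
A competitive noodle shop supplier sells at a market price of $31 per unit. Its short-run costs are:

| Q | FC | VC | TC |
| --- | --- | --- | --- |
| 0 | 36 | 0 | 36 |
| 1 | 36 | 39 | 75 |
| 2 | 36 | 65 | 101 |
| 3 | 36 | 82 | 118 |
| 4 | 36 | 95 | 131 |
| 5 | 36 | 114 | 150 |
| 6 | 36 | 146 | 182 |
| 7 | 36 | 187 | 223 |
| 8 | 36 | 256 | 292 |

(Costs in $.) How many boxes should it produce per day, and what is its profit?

Profit at each row (π = 31Q − TC): Q=0: -36; Q=1: -44; Q=2: -39; Q=3: -25; Q=4: -7; Q=5: 5; Q=6: 4; Q=7: -6; Q=8: -44.
Profit is maximized at Q = 5. AVC there is 114/5 = $22.80 ≤ P, so producing beats shutting down (which would give -$36).

Q = 5; profit = $5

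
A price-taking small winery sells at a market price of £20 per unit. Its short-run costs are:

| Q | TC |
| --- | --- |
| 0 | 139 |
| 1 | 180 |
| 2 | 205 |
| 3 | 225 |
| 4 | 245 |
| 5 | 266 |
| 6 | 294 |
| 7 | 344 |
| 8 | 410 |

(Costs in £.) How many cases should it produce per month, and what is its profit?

Profit at each row (π = 20Q − TC): Q=0: -139; Q=1: -160; Q=2: -165; Q=3: -165; Q=4: -165; Q=5: -166; Q=6: -174; Q=7: -204; Q=8: -250.
Profit is highest at Q = 0. Equivalently, the lowest AVC in the table is 127/5 ≈ £25.40 at Q = 5, and P = £20 falls below it — price never covers variable cost, so the firm shuts down and loses only its fixed cost.

Q = 0 (shut down); profit = -£139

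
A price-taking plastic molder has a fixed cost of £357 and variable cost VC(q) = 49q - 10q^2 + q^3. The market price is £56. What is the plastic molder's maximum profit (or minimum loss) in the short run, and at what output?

Profit = -£161 at q = 7

AVC = 49 - 10q + q^2 has its minimum £24 at q = 5; price £56 clears that bar, so the firm operates.
With MC = 49 - 20q + 3q^2, P = MC on the upward-sloping part at q* = 7.
TR = 56·7 = 392. TC = 357 + 196 = 553. Profit = 392 − 553 = -£161.
That loss of £161 beats the £357 the firm would lose by shutting down; producing recovers £196 of fixed cost.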